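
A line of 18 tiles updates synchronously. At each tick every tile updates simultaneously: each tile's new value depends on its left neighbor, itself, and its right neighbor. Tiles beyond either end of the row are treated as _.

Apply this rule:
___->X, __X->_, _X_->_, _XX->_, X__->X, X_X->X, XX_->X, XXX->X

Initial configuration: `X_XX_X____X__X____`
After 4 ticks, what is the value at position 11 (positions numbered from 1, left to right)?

tick 1: _X_XX_XXX__X__XXXX
tick 2: __X_XX_XXX__X__XXX
tick 3: X__X_XX_XXX__X__XX
tick 4: _X__X_XX_XXX__X__X
position 11 holds X

X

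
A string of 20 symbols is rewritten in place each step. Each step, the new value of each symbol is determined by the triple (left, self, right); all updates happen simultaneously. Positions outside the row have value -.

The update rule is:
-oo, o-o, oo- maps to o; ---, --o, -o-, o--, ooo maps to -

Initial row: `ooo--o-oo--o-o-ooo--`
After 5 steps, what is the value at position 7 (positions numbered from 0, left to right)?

-

o-o---ooo---o-oo-o--
-o----o-o----oooo---
-------o-----o--o---
--------------------
--------------------
position 7 holds -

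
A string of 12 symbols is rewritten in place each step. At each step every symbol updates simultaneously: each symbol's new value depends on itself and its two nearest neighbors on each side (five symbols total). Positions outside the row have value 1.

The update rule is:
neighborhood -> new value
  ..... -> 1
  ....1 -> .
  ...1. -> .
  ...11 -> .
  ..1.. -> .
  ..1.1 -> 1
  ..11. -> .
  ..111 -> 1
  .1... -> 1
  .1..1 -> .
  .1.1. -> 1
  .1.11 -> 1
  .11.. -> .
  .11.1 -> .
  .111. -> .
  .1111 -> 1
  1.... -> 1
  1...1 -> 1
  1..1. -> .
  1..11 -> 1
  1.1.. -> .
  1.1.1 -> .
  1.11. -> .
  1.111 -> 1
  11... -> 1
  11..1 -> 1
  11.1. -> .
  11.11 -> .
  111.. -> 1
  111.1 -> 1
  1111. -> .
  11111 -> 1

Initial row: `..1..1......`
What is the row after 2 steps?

step 1: 1.....1111..
step 2: 1111..11.111

1111..11.111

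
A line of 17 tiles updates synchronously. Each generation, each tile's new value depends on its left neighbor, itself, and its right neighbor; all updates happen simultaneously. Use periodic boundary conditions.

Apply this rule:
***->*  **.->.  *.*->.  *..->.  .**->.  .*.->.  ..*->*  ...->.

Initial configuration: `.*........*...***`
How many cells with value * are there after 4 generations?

2

.........*...*.*.
........*...*....
.......*...*.....
......*...*......
count of *: 2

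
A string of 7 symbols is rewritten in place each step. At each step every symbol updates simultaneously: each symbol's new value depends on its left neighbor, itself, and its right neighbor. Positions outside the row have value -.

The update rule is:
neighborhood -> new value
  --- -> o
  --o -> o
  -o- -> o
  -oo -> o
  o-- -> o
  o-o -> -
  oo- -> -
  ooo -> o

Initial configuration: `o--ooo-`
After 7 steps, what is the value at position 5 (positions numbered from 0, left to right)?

o

step 1: ooooo-o
step 2: oooo--o
step 3: ooo-ooo
step 4: oo--oo-
step 5: o-ooo-o
step 6: o-oo--o
step 7: o-o-ooo
position 5 holds o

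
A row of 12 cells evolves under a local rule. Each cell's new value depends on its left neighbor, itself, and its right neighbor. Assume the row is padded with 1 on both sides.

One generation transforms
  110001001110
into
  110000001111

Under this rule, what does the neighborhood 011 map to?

1

At position 8 the neighborhood is 011; the next row has 1 there.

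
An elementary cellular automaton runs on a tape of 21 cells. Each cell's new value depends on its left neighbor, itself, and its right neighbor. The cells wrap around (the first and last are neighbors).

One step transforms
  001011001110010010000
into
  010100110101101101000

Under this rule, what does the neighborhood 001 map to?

1

At position 1 the neighborhood is 001; the next row has 1 there.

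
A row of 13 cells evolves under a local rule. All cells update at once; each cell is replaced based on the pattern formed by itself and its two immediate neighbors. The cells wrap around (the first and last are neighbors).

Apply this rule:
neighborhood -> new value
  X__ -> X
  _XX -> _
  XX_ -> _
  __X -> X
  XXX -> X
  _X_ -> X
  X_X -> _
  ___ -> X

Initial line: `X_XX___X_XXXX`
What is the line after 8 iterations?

____XXXX__XXX
XXXX_XX_XX_X_
_XX________X_
X__XXXXXXXXXX
_XX_XXXXXXXXX
_____XXXXXXX_
XXXXX_XXXXX_X
XXXX___XXX___

XXXX___XXX___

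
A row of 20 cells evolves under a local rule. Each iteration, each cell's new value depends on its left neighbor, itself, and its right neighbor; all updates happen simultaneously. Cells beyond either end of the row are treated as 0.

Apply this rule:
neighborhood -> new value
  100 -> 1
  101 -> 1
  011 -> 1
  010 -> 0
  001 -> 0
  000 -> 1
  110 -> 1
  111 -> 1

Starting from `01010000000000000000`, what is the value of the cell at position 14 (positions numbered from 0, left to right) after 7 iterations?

1

00101111111111111111
10011111111111111111
01011111111111111111
00111111111111111111
10111111111111111111
01111111111111111111
01111111111111111111
position 14 holds 1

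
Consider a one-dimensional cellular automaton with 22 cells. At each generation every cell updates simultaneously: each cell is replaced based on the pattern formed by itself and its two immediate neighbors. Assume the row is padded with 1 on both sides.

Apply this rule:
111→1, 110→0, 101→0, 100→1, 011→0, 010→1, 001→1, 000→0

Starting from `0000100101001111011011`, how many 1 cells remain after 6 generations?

12

generation 1: 1001111101110110000001
generation 2: 0110111000100001000010
generation 3: 0000010101110011100110
generation 4: 1000110100101101011000
generation 5: 0101000111100001000101
generation 6: 0101101011010011101100
count of 1: 12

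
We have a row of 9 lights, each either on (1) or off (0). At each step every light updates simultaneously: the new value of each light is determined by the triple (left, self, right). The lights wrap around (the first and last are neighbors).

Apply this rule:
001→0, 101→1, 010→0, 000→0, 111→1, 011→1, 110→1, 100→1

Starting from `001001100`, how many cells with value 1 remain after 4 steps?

000101110
000011111
100011111
110011111
count of 1: 7

7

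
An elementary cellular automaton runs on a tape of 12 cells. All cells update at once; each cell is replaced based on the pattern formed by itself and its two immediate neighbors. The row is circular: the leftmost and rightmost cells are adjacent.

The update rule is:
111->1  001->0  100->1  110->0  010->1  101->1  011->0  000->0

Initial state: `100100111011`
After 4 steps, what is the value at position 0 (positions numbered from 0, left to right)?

010110010101
111001011111
110101101111
101110010111
position 0 holds 1

1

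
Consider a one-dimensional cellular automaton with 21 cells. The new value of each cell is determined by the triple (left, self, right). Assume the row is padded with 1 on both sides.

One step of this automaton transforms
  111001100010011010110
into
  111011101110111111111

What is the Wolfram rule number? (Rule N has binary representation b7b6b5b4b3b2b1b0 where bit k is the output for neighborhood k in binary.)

239

position 0: 111 → 1  (bit 7 = 1)
position 2: 110 → 1  (bit 6 = 1)
position 15: 101 → 1  (bit 5 = 1)
position 3: 100 → 0  (bit 4 = 0)
position 5: 011 → 1  (bit 3 = 1)
position 10: 010 → 1  (bit 2 = 1)
position 4: 001 → 1  (bit 1 = 1)
position 8: 000 → 1  (bit 0 = 1)
bits b7..b0 = 11101111 = 239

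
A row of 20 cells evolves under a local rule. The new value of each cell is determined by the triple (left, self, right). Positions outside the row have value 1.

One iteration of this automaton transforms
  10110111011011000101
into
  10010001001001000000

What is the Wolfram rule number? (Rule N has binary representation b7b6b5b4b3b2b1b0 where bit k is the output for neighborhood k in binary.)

64

position 6: 111 → 0  (bit 7 = 0)
position 0: 110 → 1  (bit 6 = 1)
position 1: 101 → 0  (bit 5 = 0)
position 14: 100 → 0  (bit 4 = 0)
position 2: 011 → 0  (bit 3 = 0)
position 17: 010 → 0  (bit 2 = 0)
position 16: 001 → 0  (bit 1 = 0)
position 15: 000 → 0  (bit 0 = 0)
bits b7..b0 = 01000000 = 64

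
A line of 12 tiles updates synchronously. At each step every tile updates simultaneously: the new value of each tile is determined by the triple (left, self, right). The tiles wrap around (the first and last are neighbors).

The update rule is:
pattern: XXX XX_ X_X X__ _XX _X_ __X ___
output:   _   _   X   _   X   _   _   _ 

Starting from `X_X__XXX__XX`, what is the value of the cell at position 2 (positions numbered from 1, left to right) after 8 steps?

step 1: _X___X____X_
step 2: ____________
step 3: ____________  (fixed point — unchanged through step 8)
position 2 holds _

_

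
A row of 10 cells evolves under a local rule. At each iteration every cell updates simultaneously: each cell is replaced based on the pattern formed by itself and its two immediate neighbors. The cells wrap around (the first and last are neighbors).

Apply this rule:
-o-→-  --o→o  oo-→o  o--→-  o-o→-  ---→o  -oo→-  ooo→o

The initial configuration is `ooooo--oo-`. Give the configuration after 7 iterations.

---o-o-oo-

iteration 1: -oooo-o-o-
iteration 2: o-ooo-----
iteration 3: ---oo-oooo
iteration 4: -oo-o--ooo
iteration 5: --o---o-oo
iteration 6: -o--oo---o
iteration 7: ---o-o-oo-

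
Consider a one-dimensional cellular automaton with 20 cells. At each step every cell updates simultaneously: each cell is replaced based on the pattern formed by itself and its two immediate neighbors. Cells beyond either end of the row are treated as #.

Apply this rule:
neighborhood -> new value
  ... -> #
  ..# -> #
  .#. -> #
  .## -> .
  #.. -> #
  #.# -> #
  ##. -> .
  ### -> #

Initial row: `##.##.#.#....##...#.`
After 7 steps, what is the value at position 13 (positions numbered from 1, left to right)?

#

step 1: #.#..########..#####
step 2: .####.######.##.####
step 3: #.##.#.####.#..#.###
step 4: .#..###.##.######.##
step 5: ####.#.#..#.####.#.#
step 6: ###.########.##.###.
step 7: ##.#.######.#..#.#.#
position 13 holds #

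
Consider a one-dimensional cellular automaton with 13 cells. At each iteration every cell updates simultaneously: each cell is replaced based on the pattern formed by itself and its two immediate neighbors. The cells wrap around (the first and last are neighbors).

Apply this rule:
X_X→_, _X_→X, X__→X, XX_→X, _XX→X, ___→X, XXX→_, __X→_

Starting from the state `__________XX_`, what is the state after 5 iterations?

XXXXX_X_X_XXX

XXXXXXXXX_XXX
________X_X__
XXXXXXX_X_XXX
______X_X_X__
XXXXX_X_X_XXX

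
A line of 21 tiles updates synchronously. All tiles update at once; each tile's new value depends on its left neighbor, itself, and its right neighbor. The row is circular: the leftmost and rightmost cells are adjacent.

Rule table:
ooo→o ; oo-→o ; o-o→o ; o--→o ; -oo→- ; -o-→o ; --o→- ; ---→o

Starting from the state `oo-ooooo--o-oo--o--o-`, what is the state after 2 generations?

-oo-ooooo-oo-oo-oo-oo
o-oo-ooooo-oo-oo-oo-o

o-oo-ooooo-oo-oo-oo-o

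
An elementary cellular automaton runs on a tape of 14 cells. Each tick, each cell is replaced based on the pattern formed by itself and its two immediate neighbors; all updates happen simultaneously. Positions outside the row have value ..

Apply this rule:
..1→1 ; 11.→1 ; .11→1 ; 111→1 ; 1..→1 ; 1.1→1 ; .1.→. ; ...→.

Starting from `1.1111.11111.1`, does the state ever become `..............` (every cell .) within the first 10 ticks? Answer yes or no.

tick 1: .111111111111.
tick 2: 11111111111111
tick 3: 11111111111111  (fixed point — unchanged through tick 10)
tick 10 is 11111111111111, still not uniform .

no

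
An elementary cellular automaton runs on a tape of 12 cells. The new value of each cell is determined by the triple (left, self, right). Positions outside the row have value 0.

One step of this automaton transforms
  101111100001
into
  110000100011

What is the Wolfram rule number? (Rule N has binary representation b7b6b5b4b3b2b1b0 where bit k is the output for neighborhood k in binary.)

position 3: 111 → 0  (bit 7 = 0)
position 6: 110 → 1  (bit 6 = 1)
position 1: 101 → 1  (bit 5 = 1)
position 7: 100 → 0  (bit 4 = 0)
position 2: 011 → 0  (bit 3 = 0)
position 0: 010 → 1  (bit 2 = 1)
position 10: 001 → 1  (bit 1 = 1)
position 8: 000 → 0  (bit 0 = 0)
bits b7..b0 = 01100110 = 102

102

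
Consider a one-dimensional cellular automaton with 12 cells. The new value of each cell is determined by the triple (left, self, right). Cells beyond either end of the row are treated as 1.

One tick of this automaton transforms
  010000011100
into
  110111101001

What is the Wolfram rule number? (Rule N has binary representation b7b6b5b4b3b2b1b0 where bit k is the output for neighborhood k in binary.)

position 8: 111 → 1  (bit 7 = 1)
position 9: 110 → 0  (bit 6 = 0)
position 0: 101 → 1  (bit 5 = 1)
position 2: 100 → 0  (bit 4 = 0)
position 7: 011 → 0  (bit 3 = 0)
position 1: 010 → 1  (bit 2 = 1)
position 6: 001 → 1  (bit 1 = 1)
position 3: 000 → 1  (bit 0 = 1)
bits b7..b0 = 10100111 = 167

167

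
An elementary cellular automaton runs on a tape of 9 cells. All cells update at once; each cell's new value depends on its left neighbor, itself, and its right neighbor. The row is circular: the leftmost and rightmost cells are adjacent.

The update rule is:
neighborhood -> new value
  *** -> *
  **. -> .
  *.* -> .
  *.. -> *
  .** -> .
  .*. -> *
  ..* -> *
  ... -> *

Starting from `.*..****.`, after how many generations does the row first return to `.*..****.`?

4

generation 1: ****.**.*
generation 2: ***......
generation 3: .*.******
generation 4: .*..****.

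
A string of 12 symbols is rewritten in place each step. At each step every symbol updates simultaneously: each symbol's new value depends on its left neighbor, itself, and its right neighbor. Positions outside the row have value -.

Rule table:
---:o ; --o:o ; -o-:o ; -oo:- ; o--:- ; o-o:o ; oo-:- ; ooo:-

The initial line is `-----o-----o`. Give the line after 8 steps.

---------o--

step 1: oooooo-ooooo
step 2: ------o-----
step 3: ooooooo-oooo
step 4: -------o----
step 5: oooooooo-ooo
step 6: --------o---
step 7: ooooooooo-oo
step 8: ---------o--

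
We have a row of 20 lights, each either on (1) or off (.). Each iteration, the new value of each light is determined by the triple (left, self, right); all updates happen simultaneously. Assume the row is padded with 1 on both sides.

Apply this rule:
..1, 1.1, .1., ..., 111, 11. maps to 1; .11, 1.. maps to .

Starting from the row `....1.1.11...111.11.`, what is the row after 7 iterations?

.1111111.1.11.111.11
1.111111111.11.111.1
11.111111111.11.111.
111.111111111.11.111
1111.111111111.11.11
11111.111111111.11.1
111111.111111111.11.

111111.111111111.11.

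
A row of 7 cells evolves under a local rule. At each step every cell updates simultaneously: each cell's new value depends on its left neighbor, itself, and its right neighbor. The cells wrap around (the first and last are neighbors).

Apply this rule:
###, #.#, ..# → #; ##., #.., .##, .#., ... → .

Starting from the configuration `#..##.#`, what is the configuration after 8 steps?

..#..#.
.#..#..
#..#...
..#...#
.#...#.
#...#..
...#..#
..#..#.

..#..#.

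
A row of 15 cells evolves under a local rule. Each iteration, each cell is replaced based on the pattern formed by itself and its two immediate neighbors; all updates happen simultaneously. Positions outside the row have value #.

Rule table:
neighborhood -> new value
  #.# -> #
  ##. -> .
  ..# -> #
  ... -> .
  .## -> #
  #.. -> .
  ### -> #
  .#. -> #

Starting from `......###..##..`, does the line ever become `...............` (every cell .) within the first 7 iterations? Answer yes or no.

.....###..##..#
....###..##..##
...###..##..###
..###..##..####
.###..##..#####
###..##..######
##..##..#######
iteration 7 is ##..##..#######, still not uniform .

no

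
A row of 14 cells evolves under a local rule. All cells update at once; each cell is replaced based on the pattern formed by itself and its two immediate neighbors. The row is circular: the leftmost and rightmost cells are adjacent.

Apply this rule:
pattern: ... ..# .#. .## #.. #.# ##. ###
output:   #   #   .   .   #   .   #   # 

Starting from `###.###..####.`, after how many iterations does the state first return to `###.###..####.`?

.##..####.###.
#.###.###..###
#..##..####.##
###.###.###..#
###..##..####.
.####.###.###.
#.###..##..###
#..####.###.##
###.###..##..#
###..####.###.
.####.###..##.
#.###..####.##
#..####.###..#
###.###..####.

14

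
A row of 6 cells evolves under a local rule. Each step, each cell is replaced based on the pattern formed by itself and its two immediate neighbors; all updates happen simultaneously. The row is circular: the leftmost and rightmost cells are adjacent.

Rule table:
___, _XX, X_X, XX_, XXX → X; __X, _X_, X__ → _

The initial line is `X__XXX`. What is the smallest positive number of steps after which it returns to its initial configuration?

X__XXX

1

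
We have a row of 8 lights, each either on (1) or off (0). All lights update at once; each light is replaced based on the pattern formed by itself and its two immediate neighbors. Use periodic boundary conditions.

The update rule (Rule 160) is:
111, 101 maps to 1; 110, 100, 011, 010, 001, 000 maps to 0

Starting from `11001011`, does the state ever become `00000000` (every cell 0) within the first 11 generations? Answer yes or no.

yes

10000101
00000010
00000000
all cells are 0 at generation 3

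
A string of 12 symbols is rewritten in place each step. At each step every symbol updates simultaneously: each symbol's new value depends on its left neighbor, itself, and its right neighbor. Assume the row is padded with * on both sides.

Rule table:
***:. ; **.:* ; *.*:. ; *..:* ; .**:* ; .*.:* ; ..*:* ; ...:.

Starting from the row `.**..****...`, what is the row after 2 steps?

.*****..**.*
.*...*****.*

.*...*****.*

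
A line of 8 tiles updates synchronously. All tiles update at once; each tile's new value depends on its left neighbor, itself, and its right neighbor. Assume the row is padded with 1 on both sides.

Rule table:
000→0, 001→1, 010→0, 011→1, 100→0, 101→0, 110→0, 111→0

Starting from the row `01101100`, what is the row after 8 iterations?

01001100

01001001
00010011
00100110
01001100
00011001
00110011
01100110
01001100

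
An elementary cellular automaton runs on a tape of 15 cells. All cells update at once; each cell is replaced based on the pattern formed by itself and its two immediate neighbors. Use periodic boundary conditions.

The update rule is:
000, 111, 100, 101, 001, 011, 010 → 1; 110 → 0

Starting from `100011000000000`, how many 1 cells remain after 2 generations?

111110111111111
111101111111111
count of 1: 14

14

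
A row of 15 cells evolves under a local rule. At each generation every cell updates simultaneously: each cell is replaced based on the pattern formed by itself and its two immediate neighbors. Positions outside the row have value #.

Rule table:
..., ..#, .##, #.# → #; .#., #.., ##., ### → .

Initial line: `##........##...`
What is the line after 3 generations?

...########..##
.###........##.
##...########.#

##...########.#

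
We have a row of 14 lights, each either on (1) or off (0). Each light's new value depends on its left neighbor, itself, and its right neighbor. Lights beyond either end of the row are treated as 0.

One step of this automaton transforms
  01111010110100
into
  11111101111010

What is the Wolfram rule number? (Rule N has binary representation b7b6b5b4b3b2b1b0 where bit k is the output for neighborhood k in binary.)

250

position 2: 111 → 1  (bit 7 = 1)
position 4: 110 → 1  (bit 6 = 1)
position 5: 101 → 1  (bit 5 = 1)
position 12: 100 → 1  (bit 4 = 1)
position 1: 011 → 1  (bit 3 = 1)
position 6: 010 → 0  (bit 2 = 0)
position 0: 001 → 1  (bit 1 = 1)
position 13: 000 → 0  (bit 0 = 0)
bits b7..b0 = 11111010 = 250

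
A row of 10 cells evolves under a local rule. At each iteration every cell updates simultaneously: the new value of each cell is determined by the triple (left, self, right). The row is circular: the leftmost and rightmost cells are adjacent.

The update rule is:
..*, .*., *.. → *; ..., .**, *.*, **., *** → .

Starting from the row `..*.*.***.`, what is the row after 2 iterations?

....**..**

.**.*....*
....**..**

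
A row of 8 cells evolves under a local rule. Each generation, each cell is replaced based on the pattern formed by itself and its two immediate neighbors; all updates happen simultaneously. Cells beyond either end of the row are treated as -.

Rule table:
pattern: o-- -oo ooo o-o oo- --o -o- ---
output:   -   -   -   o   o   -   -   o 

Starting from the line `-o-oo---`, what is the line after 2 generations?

o--o-o-o

generation 1: --o-o-oo
generation 2: o--o-o-o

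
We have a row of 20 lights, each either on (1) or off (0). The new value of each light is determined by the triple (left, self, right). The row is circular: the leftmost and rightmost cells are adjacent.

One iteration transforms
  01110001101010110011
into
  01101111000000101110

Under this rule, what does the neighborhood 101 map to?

At position 0 the neighborhood is 101; the next row has 0 there.

0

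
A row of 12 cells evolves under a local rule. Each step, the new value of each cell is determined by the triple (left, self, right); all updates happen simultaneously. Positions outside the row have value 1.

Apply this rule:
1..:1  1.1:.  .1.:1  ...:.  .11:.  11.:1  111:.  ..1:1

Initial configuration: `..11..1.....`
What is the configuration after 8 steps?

11.11111...1
.1.....11.1.
.11...1.1.1.
..11.11.1.1.
11.1..1.1.1.
.1.1111.1.1.
.1....1.1.1.
.11..11.1.1.

.11..11.1.1.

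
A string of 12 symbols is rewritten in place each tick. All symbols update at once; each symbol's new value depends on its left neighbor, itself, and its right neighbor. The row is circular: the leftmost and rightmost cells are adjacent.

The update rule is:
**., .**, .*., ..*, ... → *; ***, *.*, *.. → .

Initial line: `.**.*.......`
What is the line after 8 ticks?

*.*.*.*.*.*.

***.*.******
..*.*.*.....
***.*.*.****
..*.*.*.*...
***.*.*.*.**
..*.*.*.*.*.
***.*.*.*.*.
*.*.*.*.*.*.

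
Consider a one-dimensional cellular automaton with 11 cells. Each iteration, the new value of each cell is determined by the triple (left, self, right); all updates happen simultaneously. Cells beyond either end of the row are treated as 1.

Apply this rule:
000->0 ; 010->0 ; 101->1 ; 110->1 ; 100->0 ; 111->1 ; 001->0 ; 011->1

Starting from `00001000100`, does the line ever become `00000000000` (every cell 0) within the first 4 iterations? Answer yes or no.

yes

iteration 1: 00000000000
all cells are 0 at iteration 1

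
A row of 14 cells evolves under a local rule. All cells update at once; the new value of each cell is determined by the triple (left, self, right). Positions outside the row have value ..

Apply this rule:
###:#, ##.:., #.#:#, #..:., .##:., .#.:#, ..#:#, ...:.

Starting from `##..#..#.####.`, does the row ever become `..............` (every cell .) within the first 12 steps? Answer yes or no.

yes

...##.###.##..
..#..#.#.#....
.##.######....
#..#.####.....
#.###.##......
##.#.#........
..####........
.#.##.........
###...........
.#............
##............
..............
all cells are . at step 12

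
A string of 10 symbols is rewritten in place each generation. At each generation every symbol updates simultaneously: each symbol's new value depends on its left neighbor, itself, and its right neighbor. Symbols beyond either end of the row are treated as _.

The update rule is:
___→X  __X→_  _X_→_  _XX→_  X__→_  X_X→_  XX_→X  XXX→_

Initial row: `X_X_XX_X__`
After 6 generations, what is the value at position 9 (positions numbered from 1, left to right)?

_____X___X
XXXX___X__
___X_X___X
XX_____X__
_X_XXX___X
_____X_X__
position 9 holds _

_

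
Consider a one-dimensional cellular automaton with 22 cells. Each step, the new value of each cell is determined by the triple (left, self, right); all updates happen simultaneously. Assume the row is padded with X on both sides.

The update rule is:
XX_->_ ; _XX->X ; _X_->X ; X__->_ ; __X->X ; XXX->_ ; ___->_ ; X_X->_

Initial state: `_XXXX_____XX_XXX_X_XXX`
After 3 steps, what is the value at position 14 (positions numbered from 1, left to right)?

_X_______XX__X___X_X__
_X______XX__XX__XX_X_X
_X_____XX__XX__XX__X_X
position 14 holds _

_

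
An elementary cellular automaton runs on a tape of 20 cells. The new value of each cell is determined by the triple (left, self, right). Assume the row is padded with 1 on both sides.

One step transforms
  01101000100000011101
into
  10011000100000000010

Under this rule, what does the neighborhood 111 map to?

At position 16 the neighborhood is 111; the next row has 0 there.

0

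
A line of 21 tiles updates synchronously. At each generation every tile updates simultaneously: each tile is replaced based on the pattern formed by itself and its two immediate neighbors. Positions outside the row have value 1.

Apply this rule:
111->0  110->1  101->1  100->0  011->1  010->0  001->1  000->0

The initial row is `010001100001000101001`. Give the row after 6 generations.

010101000101001101011

generation 1: 100011100010001010011
generation 2: 100110100100010100110
generation 3: 101111001000101001111
generation 4: 111001010001010011000
generation 5: 001010100010100111001
generation 6: 010101000101001101011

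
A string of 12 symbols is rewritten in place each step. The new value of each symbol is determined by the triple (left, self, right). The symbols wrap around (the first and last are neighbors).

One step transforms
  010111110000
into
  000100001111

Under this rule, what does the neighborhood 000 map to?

1

At position 9 the neighborhood is 000; the next row has 1 there.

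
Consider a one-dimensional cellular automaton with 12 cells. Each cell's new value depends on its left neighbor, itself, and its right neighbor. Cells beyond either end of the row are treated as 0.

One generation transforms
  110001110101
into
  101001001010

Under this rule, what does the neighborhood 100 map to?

1

At position 2 the neighborhood is 100; the next row has 1 there.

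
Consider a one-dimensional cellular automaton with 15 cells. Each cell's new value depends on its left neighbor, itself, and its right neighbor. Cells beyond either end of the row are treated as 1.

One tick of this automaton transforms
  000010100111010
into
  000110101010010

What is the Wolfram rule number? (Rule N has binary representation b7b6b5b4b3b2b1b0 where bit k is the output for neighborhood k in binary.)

134

position 10: 111 → 1  (bit 7 = 1)
position 11: 110 → 0  (bit 6 = 0)
position 5: 101 → 0  (bit 5 = 0)
position 0: 100 → 0  (bit 4 = 0)
position 9: 011 → 0  (bit 3 = 0)
position 4: 010 → 1  (bit 2 = 1)
position 3: 001 → 1  (bit 1 = 1)
position 1: 000 → 0  (bit 0 = 0)
bits b7..b0 = 10000110 = 134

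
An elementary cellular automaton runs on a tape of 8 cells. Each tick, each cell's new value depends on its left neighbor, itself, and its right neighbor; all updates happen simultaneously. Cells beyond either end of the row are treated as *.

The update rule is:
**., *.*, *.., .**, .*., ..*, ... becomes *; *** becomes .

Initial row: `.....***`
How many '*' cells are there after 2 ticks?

tick 1: ******..
tick 2: .....***
count of *: 3

3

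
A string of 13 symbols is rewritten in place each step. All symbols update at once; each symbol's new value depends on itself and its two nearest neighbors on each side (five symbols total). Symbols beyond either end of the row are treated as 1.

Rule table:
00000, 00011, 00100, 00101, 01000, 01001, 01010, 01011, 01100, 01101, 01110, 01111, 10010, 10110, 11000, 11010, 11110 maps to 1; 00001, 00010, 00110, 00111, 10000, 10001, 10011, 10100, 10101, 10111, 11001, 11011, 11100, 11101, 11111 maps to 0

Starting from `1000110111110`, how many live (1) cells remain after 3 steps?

step 1: 0101010010100
step 2: 1010101111010
step 3: 0101010110101
count of 1: 7

7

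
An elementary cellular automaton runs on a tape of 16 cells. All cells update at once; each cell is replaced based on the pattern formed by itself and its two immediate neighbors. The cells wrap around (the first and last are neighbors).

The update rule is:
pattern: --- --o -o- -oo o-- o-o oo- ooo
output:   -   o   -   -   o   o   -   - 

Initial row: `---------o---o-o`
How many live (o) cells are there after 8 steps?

o-------o-o-o-o-
-o-----o-o-o-o-o
o-o---o-o-o-o-o-
-o-o-o-o-o-o-o-o
o-o-o-o-o-o-o-o-
-o-o-o-o-o-o-o-o  (repeats step 4; period 2)
step 8: -o-o-o-o-o-o-o-o
count of o: 8

8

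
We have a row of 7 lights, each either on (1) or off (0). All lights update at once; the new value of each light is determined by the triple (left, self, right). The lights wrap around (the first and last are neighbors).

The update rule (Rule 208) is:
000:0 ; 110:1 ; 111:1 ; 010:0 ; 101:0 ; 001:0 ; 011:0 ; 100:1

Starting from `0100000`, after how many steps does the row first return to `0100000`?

step 1: 0010000
step 2: 0001000
step 3: 0000100
step 4: 0000010
step 5: 0000001
step 6: 1000000
step 7: 0100000

7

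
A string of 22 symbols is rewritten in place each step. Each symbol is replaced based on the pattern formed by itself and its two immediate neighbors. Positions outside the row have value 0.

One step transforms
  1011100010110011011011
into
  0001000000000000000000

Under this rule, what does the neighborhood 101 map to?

0

At position 1 the neighborhood is 101; the next row has 0 there.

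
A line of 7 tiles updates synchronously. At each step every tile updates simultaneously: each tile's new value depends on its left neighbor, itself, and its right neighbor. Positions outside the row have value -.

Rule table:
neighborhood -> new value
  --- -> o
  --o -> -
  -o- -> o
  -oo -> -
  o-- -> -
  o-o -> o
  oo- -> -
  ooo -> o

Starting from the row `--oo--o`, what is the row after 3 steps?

o-----o
o-ooo-o
oo-o-oo

oo-o-oo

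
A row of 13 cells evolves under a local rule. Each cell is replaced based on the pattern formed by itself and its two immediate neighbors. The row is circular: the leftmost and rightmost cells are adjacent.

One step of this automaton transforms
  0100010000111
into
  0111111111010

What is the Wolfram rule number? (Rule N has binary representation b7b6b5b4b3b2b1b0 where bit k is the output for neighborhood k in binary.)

position 11: 111 → 1  (bit 7 = 1)
position 12: 110 → 0  (bit 6 = 0)
position 0: 101 → 0  (bit 5 = 0)
position 2: 100 → 1  (bit 4 = 1)
position 10: 011 → 0  (bit 3 = 0)
position 1: 010 → 1  (bit 2 = 1)
position 4: 001 → 1  (bit 1 = 1)
position 3: 000 → 1  (bit 0 = 1)
bits b7..b0 = 10010111 = 151

151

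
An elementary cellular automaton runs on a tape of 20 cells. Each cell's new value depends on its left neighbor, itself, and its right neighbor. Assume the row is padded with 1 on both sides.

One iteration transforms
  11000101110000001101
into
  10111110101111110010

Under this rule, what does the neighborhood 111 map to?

At position 0 the neighborhood is 111; the next row has 1 there.

1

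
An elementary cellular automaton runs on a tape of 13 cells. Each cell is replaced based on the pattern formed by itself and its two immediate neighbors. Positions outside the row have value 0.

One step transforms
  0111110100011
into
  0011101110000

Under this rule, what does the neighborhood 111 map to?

1

At position 2 the neighborhood is 111; the next row has 1 there.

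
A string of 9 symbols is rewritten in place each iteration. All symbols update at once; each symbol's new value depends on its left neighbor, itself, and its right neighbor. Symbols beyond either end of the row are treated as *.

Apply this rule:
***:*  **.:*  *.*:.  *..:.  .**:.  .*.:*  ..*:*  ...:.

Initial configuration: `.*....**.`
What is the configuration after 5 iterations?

.*.*.*.*.

iteration 1: .*...*.*.
iteration 2: .*..**.*.
iteration 3: .*.*.*.*.
iteration 4: .*.*.*.*.  (fixed point — unchanged through iteration 5)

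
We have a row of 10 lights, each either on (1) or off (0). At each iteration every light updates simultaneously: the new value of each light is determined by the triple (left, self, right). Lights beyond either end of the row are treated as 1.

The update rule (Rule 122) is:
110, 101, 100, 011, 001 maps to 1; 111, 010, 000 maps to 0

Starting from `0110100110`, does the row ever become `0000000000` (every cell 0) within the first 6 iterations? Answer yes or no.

iteration 1: 1111011111
iteration 2: 0001110000
iteration 3: 1011011001
iteration 4: 1111111111
iteration 5: 0000000000
all cells are 0 at iteration 5

yes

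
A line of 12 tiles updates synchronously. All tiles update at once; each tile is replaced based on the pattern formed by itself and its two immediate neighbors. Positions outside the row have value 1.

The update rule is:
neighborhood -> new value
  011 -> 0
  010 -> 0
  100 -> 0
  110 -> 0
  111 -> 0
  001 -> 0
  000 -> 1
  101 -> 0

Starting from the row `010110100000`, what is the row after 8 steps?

011111100000

000000001110
011111100000
000000001110  (repeats step 1; period 2)
step 8: 011111100000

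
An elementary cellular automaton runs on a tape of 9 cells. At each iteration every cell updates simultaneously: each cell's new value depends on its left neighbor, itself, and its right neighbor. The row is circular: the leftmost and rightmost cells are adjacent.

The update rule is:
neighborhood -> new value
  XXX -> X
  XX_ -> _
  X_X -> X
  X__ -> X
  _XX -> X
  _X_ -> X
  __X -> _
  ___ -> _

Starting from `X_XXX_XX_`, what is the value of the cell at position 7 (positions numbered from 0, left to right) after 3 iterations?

XXXX_XX_X
XXX_XX_XX
XX_XX_XXX
position 7 holds X

X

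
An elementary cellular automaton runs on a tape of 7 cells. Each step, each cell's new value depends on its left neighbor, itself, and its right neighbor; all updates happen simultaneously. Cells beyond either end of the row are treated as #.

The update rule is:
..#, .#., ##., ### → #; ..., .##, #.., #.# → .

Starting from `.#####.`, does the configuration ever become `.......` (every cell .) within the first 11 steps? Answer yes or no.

no

..####.
.#.###.
.#..##.
.#.#.#.
.#.#.#.  (fixed point — unchanged through step 11)
step 11 is .#.#.#., still not uniform .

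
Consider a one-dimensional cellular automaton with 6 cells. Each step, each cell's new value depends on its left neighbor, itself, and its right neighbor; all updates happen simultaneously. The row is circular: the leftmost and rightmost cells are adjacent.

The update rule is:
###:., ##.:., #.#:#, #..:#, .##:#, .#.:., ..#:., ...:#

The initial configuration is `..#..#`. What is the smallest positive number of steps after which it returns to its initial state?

3

step 1: #..#..
step 2: .#..#.
step 3: ..#..#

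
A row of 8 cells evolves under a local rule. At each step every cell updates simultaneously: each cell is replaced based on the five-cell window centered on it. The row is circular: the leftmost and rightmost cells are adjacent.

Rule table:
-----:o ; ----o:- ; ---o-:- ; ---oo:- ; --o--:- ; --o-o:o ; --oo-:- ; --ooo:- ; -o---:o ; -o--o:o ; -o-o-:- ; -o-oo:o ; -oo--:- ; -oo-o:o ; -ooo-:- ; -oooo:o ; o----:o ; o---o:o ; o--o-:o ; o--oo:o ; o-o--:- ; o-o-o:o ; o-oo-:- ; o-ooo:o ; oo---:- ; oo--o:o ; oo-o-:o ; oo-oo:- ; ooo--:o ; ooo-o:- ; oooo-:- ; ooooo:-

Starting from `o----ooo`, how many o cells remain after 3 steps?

5

step 1: o-o---o-
step 2: o--oo-o-
step 3: -oo-ooo-
count of o: 5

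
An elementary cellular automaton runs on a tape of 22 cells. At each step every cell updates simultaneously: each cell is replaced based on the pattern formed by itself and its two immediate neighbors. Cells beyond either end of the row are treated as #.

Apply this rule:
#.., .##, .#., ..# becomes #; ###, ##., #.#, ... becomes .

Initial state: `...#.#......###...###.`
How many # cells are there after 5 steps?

#.##.##....##..#.##...
..#..#.#..##.###.#.#.#
######.####..#...#.#.#
.......#...####.##.#.#
#.....###.##....#..#.#
count of #: 9

9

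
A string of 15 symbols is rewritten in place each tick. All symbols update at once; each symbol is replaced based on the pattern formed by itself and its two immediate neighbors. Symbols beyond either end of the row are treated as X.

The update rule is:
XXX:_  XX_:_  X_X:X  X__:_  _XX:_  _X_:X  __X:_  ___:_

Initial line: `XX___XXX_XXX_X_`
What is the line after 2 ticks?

________X______

________X___XXX
________X______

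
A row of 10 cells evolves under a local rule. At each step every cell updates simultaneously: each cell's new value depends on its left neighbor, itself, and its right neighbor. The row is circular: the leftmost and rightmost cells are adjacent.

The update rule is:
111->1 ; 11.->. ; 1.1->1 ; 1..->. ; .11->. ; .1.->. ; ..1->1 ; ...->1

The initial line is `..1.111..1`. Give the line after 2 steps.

.1.1.1..1.
1.1.1..1..

1.1.1..1..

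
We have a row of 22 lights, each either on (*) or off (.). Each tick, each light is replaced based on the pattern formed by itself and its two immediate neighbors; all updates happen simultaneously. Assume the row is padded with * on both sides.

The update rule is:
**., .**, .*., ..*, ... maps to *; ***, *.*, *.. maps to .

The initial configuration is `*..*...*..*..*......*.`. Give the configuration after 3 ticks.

*.**.*.*.**.**.*.****.

*.**.***.**.**.******.
*.**.*.*.**.**.*....*.
*.**.*.*.**.**.*.****.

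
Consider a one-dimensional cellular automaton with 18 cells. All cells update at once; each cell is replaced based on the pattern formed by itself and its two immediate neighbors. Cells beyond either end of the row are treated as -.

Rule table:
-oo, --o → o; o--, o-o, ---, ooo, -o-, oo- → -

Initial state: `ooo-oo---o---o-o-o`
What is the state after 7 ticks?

tick 1: o---o---o---o-----
tick 2: ---o---o---o------
tick 3: --o---o---o-------
tick 4: -o---o---o--------
tick 5: o---o---o---------
tick 6: ---o---o----------
tick 7: --o---o-----------

--o---o-----------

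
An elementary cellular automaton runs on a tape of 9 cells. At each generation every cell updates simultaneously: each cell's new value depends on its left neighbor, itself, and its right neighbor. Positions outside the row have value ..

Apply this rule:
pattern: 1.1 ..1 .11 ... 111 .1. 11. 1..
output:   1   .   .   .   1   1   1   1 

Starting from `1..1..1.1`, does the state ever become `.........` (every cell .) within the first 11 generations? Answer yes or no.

11.11.111
.11.11.11
..11.11.1
...11.111
....11.11
.....11.1
......111
.......11
........1
........1  (fixed point — unchanged through generation 11)
generation 11 is ........1, still not uniform .

no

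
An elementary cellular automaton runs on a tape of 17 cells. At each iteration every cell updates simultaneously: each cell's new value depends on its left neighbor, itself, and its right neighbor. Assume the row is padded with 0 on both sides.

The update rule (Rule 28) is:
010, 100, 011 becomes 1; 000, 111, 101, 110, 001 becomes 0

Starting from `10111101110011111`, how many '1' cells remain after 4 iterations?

10

10100001001010000
10110001101011000
10101001001010100
10101101101010110
count of 1: 10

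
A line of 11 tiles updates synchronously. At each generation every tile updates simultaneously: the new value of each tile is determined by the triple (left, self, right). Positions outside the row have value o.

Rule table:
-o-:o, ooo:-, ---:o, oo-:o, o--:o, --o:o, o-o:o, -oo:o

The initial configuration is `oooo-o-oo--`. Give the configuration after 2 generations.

oooo-------

generation 1: ---oooooooo
generation 2: oooo-------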